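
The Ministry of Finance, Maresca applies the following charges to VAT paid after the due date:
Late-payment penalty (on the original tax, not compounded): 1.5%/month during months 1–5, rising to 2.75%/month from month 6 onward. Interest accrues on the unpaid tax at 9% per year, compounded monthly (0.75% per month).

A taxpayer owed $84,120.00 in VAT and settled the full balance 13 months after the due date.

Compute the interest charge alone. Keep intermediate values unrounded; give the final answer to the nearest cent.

Interest: $84,120.00 × ((1 + 0.0075)^13 − 1) = $84,120.00 × 0.1020104… = $8,581.1190…

$8,581.12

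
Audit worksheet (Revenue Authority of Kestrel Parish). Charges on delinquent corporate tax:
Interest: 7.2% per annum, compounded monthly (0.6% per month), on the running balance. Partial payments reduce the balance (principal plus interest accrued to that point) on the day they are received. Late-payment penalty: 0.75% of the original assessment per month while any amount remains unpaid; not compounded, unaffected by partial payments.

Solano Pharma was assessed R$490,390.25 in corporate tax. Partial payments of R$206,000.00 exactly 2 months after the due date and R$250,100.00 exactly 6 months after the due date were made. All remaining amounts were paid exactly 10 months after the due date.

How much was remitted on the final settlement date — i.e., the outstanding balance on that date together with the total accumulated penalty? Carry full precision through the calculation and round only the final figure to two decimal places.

R$85,145.41

Balance at month 2: R$490,390.2500 × (1 + 0.006)^2 = R$496,292.5870…
After R$206,000.00 payment: R$496,292.5870… − R$206,000.00 = R$290,292.5870…
Balance at month 6: R$290,292.5870… × (1 + 0.006)^4 = R$297,322.5635…
After R$250,100.00 payment: R$297,322.5635… − R$250,100.00 = R$47,222.5635…
Balance at month 10: R$47,222.5635… × (1 + 0.006)^4 = R$48,366.1460…
Penalty: 10 × 0.75% × R$490,390.25 = R$36,779.27…
Final settlement = outstanding balance + penalty = R$48,366.1460… + R$36,779.27… = R$85,145.41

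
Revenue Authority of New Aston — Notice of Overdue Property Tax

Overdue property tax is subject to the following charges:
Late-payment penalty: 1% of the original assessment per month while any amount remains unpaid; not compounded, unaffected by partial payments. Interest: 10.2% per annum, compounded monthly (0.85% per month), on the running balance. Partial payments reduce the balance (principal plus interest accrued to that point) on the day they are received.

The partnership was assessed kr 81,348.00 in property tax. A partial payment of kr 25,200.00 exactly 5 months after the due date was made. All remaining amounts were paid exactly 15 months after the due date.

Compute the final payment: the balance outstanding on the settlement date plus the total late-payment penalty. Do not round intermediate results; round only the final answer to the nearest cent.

kr 77,136.70

Balance at month 5: kr 81,348.0000 × (1 + 0.0085)^5 = kr 84,864.5656…
After kr 25,200.00 payment: kr 84,864.5656… − kr 25,200.00 = kr 59,664.5656…
Balance at month 15: kr 59,664.5656… × (1 + 0.0085)^10 = kr 64,934.5012…
Penalty: 15 × 1% × kr 81,348.00 = kr 12,202.20
Final settlement = outstanding balance + penalty = kr 64,934.5012… + kr 12,202.20 = kr 77,136.70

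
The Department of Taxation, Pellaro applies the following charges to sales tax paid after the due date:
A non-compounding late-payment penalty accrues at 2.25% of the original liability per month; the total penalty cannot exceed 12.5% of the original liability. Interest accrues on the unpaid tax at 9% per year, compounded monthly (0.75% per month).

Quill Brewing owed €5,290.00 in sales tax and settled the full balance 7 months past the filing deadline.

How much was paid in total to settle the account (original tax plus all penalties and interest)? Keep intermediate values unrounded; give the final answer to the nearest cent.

Penalty (uncapped): 7 × 2.25% × €5,290.00 = €833.18…; cap = 12.5% × €5,290.00 = €661.25 → penalty = €661.25
Interest: €5,290.00 × ((1 + 0.0075)^7 − 1) = €5,290.00 × 0.0536961… = €284.0525…
Total = €5,290.00 + €661.2500 + €284.0525… = €6,235.30

€6,235.30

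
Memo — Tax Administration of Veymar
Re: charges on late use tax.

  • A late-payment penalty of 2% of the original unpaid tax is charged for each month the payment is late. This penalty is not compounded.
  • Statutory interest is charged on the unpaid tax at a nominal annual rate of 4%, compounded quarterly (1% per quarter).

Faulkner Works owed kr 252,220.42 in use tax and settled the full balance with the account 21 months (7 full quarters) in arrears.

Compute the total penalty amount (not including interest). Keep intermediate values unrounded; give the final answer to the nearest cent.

Late-payment penalty = 2% × kr 252,220.42 × 21 mo = kr 105,932.58…

kr 105,932.58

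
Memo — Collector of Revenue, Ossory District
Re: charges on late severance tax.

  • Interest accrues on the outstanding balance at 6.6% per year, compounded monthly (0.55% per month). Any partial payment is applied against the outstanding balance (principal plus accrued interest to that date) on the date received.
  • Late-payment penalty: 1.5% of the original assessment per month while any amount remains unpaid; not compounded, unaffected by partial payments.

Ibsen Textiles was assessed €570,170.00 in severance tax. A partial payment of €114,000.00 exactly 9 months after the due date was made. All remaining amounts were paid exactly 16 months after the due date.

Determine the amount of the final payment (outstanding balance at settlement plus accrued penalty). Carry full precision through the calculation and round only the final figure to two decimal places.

Balance at month 9: €570,170.0000 × (1 + 0.0055)^9 = €599,022.3646…
After €114,000.00 payment: €599,022.3646… − €114,000.00 = €485,022.3646…
Balance at month 16: €485,022.3646… × (1 + 0.0055)^7 = €504,006.6761…
Penalty: 16 × 1.5% × €570,170.00 = €136,840.80
Final settlement = outstanding balance + penalty = €504,006.6761… + €136,840.80 = €640,847.48

€640,847.48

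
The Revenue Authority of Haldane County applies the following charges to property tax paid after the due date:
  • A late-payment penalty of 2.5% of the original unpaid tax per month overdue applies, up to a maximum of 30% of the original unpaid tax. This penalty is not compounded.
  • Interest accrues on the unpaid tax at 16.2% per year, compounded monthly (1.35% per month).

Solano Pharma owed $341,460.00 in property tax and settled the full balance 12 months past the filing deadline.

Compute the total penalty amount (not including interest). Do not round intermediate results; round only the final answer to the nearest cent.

Penalty (uncapped): 12 × 2.5% × $341,460.00 = $102,438.00; cap = 30% × $341,460.00 = $102,438.00 → penalty = $102,438.00

$102,438.00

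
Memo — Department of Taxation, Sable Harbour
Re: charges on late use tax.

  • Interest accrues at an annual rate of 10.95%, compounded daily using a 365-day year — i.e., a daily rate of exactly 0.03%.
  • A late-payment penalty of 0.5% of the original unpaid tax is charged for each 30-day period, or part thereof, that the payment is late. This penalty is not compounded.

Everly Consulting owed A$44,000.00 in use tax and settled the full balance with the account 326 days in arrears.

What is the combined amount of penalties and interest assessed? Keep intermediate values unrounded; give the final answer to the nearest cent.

A$6,939.95

Penalty periods: ⌈326/30⌉ = 11; penalty = 11 × 0.5% × A$44,000.00 = A$2,420.00
Interest: A$44,000.00 × ((1 + 0.0003)^326 − 1) = A$44,000.00 × 0.10272604… = A$4,519.9458…
Penalties + interest = A$2,420.0000 + A$4,519.9458… = A$6,939.95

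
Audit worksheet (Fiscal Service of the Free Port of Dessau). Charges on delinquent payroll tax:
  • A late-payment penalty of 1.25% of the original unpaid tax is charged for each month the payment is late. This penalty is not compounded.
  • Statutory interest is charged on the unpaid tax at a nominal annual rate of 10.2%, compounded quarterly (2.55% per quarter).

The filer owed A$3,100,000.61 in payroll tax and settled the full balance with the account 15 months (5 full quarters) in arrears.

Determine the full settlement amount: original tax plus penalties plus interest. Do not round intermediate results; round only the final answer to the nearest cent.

Late-payment penalty = 1.25% × A$3,100,000.61 × 15 mo = A$581,250.11…
Interest: A$3,100,000.61 × ((1 + 0.0255)^5 − 1) = A$3,100,000.61 × 0.1341704… = A$415,928.4417…
Total = A$3,100,000.61 + A$581,250.1144… + A$415,928.4417… = A$4,097,179.17

A$4,097,179.17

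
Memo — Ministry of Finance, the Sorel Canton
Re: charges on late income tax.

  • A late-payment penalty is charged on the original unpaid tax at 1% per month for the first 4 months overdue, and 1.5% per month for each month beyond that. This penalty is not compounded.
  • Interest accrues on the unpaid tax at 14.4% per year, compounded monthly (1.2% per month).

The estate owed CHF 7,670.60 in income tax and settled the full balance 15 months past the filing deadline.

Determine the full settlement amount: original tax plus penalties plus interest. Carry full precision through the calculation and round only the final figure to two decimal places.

CHF 10,746.01

Penalty, months 1–4: 4 × 1% × CHF 7,670.60 = CHF 306.82…
Penalty, months 5–15: 11 × 1.5% × CHF 7,670.60 = CHF 1,265.65…
Interest: CHF 7,670.60 × ((1 + 0.012)^15 − 1) = CHF 7,670.60 × 0.1959353… = CHF 1,502.9414…
Total = CHF 7,670.60 + CHF 1,572.4730 + CHF 1,502.9414… = CHF 10,746.01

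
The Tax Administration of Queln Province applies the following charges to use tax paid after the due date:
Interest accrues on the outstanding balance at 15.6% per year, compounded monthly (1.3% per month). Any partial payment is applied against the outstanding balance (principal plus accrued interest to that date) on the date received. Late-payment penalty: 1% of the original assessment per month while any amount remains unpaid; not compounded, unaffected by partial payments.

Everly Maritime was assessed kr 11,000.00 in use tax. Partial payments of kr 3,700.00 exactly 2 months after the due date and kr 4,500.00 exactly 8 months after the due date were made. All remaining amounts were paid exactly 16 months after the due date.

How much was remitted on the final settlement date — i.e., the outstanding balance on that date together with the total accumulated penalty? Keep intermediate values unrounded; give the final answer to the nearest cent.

Balance at month 2: kr 11,000.0000 × (1 + 0.013)^2 = kr 11,287.8590
After kr 3,700.00 payment: kr 11,287.8590 − kr 3,700.00 = kr 7,587.8590
Balance at month 8: kr 7,587.8590 × (1 + 0.013)^6 = kr 8,199.2839…
After kr 4,500.00 payment: kr 8,199.2839… − kr 4,500.00 = kr 3,699.2839…
Balance at month 16: kr 3,699.2839… × (1 + 0.013)^8 = kr 4,101.9770…
Penalty: 16 × 1% × kr 11,000.00 = kr 1,760.00
Final settlement = outstanding balance + penalty = kr 4,101.9770… + kr 1,760.00 = kr 5,861.98

kr 5,861.98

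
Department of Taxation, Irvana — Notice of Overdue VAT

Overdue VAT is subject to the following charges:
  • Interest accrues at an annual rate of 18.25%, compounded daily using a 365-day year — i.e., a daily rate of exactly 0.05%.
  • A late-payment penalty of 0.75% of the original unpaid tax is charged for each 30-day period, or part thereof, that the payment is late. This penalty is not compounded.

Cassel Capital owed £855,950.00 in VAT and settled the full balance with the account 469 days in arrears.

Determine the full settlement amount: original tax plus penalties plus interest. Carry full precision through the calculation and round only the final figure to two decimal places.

Penalty periods: ⌈469/30⌉ = 16; penalty = 16 × 0.75% × £855,950.00 = £102,714.00
Interest: £855,950.00 × ((1 + 0.0005)^469 − 1) = £855,950.00 × 0.26420238… = £226,144.0281…
Total = £855,950.00 + £102,714.0000 + £226,144.0281… = £1,184,808.03

£1,184,808.03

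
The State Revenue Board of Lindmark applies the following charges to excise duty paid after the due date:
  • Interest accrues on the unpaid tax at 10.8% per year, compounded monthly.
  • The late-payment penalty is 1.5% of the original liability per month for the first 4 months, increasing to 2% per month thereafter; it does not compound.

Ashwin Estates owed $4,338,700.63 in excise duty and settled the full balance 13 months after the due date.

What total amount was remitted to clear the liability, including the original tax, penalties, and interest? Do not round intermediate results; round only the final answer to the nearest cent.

Penalty, months 1–4: 4 × 1.5% × $4,338,700.63 = $260,322.04…
Penalty, months 5–13: 9 × 2% × $4,338,700.63 = $780,966.11…
Interest (10.8%/yr ÷ 12 = 0.9%/month): $4,338,700.63 × ((1 + 0.009)^13 − 1) = $535,965.1644…
Total = $4,338,700.63 + $1,041,288.1512 + $535,965.1644… = $5,915,953.95

$5,915,953.95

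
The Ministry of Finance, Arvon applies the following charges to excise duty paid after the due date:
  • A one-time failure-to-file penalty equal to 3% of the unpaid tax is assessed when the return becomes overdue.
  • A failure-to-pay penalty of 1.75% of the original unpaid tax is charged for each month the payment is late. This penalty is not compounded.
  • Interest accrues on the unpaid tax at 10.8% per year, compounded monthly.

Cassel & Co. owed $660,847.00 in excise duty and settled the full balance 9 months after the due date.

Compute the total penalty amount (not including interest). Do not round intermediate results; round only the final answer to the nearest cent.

$123,908.81

Failure-to-file penalty: 3% × $660,847.00 = $19,825.41
Failure-to-pay penalty = 1.75% × $660,847.00 × 9 mo = $104,083.40…
Total penalty = $19,825.41 + $104,083.40… = $123,908.81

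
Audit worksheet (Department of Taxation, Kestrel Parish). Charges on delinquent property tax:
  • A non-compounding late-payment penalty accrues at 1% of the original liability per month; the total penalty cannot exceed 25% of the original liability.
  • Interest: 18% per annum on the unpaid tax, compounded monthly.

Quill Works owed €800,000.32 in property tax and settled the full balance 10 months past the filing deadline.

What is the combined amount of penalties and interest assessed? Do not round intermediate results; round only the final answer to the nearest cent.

€208,432.74

Penalty: 10 × 1% × €800,000.32 = €80,000.03… (below the 25% cap of €200,000.08)
Interest (18%/yr ÷ 12 = 1.5%/month): €800,000.32 × ((1 + 0.015)^10 − 1) = €128,432.7114…
Penalties + interest = €80,000.0320 + €128,432.7114… = €208,432.74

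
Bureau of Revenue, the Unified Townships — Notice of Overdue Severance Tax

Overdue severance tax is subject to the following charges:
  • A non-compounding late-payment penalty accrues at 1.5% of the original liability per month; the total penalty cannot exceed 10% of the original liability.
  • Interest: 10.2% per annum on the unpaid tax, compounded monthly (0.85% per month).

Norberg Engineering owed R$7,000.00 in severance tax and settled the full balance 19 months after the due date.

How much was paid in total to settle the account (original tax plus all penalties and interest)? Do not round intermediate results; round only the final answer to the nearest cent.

Penalty (uncapped): 19 × 1.5% × R$7,000.00 = R$1,995.00; cap = 10% × R$7,000.00 = R$700.00 → penalty = R$700.00
Interest: R$7,000.00 × ((1 + 0.0085)^19 − 1) = R$7,000.00 × 0.1744706… = R$1,221.2942…
Total = R$7,000.00 + R$700.0000 + R$1,221.2942… = R$8,921.29

R$8,921.29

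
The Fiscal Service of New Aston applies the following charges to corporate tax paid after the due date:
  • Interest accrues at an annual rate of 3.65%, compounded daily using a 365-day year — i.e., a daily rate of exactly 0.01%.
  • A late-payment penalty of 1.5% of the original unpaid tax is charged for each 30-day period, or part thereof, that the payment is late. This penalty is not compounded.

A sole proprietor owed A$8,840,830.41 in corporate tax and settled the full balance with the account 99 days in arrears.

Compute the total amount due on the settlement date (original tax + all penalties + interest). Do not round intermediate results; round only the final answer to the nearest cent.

Penalty periods: ⌈99/30⌉ = 4; penalty = 4 × 1.5% × A$8,840,830.41 = A$530,449.82…
Interest: A$8,840,830.41 × ((1 + 0.0001)^99 − 1) = A$8,840,830.41 × 0.00994867… = A$87,954.4798…
Total = A$8,840,830.41 + A$530,449.8246 + A$87,954.4798… = A$9,459,234.71

A$9,459,234.71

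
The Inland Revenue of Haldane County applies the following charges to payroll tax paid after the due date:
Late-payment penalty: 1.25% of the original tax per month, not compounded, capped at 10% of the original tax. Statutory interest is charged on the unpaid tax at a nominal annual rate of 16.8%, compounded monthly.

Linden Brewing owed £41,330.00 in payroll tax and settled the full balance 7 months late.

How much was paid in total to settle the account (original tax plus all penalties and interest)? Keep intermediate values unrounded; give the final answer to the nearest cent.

£49,170.85

Penalty: 7 × 1.25% × £41,330.00 = £3,616.38… (below the 10% cap of £4,133.00)
Interest (16.8%/yr ÷ 12 = 1.4%/month): £41,330.00 × ((1 + 0.014)^7 − 1) = £4,224.4797…
Total = £41,330.00 + £3,616.3750 + £4,224.4797… = £49,170.85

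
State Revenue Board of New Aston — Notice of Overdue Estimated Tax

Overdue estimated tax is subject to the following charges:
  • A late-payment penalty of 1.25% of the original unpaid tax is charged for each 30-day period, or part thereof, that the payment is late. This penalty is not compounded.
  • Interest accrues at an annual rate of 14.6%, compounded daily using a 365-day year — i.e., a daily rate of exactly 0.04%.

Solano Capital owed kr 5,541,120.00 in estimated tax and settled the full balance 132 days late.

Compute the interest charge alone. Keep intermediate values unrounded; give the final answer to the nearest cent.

Interest: kr 5,541,120.00 × ((1 + 0.0004)^132 − 1) = kr 5,541,120.00 × 0.05420765… = kr 300,371.0977…

kr 300,371.10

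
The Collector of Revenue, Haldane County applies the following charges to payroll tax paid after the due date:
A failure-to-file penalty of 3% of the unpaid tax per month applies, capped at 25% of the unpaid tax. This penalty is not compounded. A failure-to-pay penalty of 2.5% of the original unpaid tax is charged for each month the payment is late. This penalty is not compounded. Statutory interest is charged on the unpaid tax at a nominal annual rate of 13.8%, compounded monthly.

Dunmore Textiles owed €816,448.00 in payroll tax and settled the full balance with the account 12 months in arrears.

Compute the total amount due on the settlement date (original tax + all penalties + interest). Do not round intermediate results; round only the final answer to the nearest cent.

Failure-to-file: 12 × 3% × €816,448.00 = €293,921.28, capped at 25% × €816,448.00 = €204,112.00
Failure-to-pay penalty = 2.5% × €816,448.00 × 12 mo = €244,934.40
Interest (13.8%/yr ÷ 12 = 1.15%/month): €816,448.00 × ((1 + 0.0115)^12 − 1) = €120,076.5680…
Total = €816,448.00 + €449,046.4000 + €120,076.5680… = €1,385,570.97

€1,385,570.97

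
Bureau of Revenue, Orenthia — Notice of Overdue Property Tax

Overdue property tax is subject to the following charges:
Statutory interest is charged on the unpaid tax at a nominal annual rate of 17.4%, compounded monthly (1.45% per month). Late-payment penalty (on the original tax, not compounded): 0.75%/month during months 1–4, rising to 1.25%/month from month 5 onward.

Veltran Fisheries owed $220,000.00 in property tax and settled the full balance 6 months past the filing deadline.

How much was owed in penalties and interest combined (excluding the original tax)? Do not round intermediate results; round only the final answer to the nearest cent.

Penalty, months 1–4: 4 × 0.75% × $220,000.00 = $6,600.00
Penalty, months 5–6: 2 × 1.25% × $220,000.00 = $5,500.00
Interest: $220,000.00 × ((1 + 0.0145)^6 − 1) = $220,000.00 × 0.0902154… = $19,847.3857…
Penalties + interest = $12,100.0000 + $19,847.3857… = $31,947.39

$31,947.39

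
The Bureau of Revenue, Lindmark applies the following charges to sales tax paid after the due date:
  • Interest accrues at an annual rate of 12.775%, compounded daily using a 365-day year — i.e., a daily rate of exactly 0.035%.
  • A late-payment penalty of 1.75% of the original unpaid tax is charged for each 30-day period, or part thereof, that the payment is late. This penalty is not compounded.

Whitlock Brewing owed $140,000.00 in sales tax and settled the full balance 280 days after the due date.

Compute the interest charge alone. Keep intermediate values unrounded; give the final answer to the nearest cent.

Interest: $140,000.00 × ((1 + 0.00035)^280 − 1) = $140,000.00 × 0.10294387… = $14,412.1423…

$14,412.14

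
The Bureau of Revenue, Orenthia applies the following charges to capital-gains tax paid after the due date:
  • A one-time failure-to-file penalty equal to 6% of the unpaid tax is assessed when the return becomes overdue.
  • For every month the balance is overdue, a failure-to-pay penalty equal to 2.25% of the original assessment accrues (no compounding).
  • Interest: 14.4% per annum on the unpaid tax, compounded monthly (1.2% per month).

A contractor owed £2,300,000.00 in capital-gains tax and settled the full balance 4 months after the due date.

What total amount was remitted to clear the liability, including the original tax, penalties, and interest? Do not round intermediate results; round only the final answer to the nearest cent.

Failure-to-file penalty: 6% × £2,300,000.00 = £138,000.00
Failure-to-pay penalty: 4 × 2.25% × £2,300,000.00 = £207,000.00
Interest: £2,300,000.00 × ((1 + 0.012)^4 − 1) = £2,300,000.00 × 0.0488709… = £112,403.1453…
Total = £2,300,000.00 + £345,000.0000 + £112,403.1453… = £2,757,403.15

£2,757,403.15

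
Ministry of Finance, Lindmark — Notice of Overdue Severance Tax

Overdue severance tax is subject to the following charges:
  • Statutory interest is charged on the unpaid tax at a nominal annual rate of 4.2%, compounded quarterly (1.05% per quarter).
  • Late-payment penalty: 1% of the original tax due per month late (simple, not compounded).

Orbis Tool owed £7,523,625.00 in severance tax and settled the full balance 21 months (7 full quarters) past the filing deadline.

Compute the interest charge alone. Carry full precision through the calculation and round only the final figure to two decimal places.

£570,713.57

Interest: £7,523,625.00 × ((1 + 0.0105)^7 − 1) = £7,523,625.00 × 0.0758562… = £570,713.5650…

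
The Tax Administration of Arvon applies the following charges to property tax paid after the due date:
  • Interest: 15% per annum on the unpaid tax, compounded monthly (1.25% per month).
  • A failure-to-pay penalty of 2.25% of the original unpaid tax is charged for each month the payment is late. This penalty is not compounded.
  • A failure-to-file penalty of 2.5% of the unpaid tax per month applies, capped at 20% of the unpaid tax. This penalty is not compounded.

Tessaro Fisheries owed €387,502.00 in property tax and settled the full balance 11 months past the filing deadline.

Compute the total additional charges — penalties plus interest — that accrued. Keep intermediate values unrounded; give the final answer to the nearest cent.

Failure-to-file: 11 × 2.5% × €387,502.00 = €106,563.05, capped at 20% × €387,502.00 = €77,500.40
Failure-to-pay penalty = 2.25% × €387,502.00 × 11 mo = €95,906.75…
Interest: €387,502.00 × ((1 + 0.0125)^11 − 1) = €387,502.00 × 0.1464242… = €56,739.6762…
Penalties + interest = €173,407.1450 + €56,739.6762… = €230,146.82

€230,146.82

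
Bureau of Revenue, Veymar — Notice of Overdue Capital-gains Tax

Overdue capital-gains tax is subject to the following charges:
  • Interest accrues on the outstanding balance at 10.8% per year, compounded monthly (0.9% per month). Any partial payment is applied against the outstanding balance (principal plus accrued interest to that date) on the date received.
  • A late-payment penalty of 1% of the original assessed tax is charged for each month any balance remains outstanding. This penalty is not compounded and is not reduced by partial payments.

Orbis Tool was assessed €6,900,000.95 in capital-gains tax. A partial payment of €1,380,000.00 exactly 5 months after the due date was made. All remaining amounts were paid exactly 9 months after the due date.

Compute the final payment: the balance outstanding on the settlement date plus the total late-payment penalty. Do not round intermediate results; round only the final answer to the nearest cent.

€6,670,095.09

Balance at month 5: €6,900,000.9500 × (1 + 0.009)^5 = €7,216,140.5213…
After €1,380,000.00 payment: €7,216,140.5213… − €1,380,000.00 = €5,836,140.5213…
Balance at month 9: €5,836,140.5213… × (1 + 0.009)^4 = €6,049,095.0008…
Penalty: 9 × 1% × €6,900,000.95 = €621,000.09…
Final settlement = outstanding balance + penalty = €6,049,095.0008… + €621,000.09… = €6,670,095.09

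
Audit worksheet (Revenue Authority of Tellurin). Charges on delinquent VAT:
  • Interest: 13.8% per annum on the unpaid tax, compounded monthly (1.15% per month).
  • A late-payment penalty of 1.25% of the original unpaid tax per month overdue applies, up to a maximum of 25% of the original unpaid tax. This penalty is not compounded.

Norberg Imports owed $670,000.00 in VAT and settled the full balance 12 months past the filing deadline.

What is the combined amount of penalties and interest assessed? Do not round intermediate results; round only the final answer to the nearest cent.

Penalty: 12 × 1.25% × $670,000.00 = $100,500.00 (below the 25% cap of $167,500.00)
Interest: $670,000.00 × ((1 + 0.0115)^12 − 1) = $670,000.00 × 0.1470719… = $98,538.1807…
Penalties + interest = $100,500.0000 + $98,538.1807… = $199,038.18

$199,038.18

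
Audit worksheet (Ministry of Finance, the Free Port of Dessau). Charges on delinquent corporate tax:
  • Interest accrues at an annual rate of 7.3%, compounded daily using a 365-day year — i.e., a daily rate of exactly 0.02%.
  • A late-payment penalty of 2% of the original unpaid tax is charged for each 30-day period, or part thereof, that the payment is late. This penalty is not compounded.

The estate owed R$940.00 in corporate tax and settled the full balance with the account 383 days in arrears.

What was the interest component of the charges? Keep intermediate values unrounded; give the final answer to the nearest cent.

Interest: R$940.00 × ((1 + 0.0002)^383 − 1) = R$940.00 × 0.07960188… = R$74.8258…

R$74.83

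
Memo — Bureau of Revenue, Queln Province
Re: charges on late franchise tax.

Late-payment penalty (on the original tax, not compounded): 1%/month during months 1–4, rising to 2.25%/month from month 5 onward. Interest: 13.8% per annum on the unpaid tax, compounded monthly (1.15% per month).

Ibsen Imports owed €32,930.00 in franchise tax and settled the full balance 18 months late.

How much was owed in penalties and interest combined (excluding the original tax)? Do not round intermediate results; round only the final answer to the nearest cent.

€19,215.66

Penalty, months 1–4: 4 × 1% × €32,930.00 = €1,317.20
Penalty, months 5–18: 14 × 2.25% × €32,930.00 = €10,372.95
Interest: €32,930.00 × ((1 + 0.0115)^18 − 1) = €32,930.00 × 0.2285306… = €7,525.5117…
Penalties + interest = €11,690.1500 + €7,525.5117… = €19,215.66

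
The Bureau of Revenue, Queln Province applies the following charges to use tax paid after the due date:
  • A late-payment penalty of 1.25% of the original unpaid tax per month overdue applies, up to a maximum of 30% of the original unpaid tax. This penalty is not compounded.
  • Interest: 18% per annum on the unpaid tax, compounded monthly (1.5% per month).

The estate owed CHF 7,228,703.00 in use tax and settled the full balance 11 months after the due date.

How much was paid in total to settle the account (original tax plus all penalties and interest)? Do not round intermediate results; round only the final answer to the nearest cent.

CHF 9,508,989.68

Penalty: 11 × 1.25% × CHF 7,228,703.00 = CHF 993,946.66… (below the 30% cap of CHF 2,168,610.90)
Interest: CHF 7,228,703.00 × ((1 + 0.015)^11 − 1) = CHF 7,228,703.00 × 0.1779489… = CHF 1,286,340.0176…
Total = CHF 7,228,703.00 + CHF 993,946.6625 + CHF 1,286,340.0176… = CHF 9,508,989.68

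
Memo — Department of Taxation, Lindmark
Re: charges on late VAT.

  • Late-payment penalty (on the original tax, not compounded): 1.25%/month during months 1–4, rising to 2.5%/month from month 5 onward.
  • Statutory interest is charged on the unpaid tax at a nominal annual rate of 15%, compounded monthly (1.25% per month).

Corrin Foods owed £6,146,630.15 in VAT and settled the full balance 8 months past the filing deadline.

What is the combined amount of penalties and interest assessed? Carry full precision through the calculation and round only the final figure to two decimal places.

£1,564,231.94

Penalty, months 1–4: 4 × 1.25% × £6,146,630.15 = £307,331.51…
Penalty, months 5–8: 4 × 2.5% × £6,146,630.15 = £614,663.02…
Interest: £6,146,630.15 × ((1 + 0.0125)^8 − 1) = £6,146,630.15 × 0.1044861… = £642,237.4198…
Penalties + interest = £921,994.5225 + £642,237.4198… = £1,564,231.94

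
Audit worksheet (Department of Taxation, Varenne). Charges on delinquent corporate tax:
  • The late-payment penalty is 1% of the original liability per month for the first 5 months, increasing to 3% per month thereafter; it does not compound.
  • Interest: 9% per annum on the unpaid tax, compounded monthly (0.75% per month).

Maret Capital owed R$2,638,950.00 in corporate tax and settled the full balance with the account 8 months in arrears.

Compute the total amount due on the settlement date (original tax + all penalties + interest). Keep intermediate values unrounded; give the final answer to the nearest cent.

R$3,170,959.28

Penalty, months 1–5: 5 × 1% × R$2,638,950.00 = R$131,947.50
Penalty, months 6–8: 3 × 3% × R$2,638,950.00 = R$237,505.50
Interest: R$2,638,950.00 × ((1 + 0.0075)^8 − 1) = R$2,638,950.00 × 0.0615988… = R$162,556.2795…
Total = R$2,638,950.00 + R$369,453.0000 + R$162,556.2795… = R$3,170,959.28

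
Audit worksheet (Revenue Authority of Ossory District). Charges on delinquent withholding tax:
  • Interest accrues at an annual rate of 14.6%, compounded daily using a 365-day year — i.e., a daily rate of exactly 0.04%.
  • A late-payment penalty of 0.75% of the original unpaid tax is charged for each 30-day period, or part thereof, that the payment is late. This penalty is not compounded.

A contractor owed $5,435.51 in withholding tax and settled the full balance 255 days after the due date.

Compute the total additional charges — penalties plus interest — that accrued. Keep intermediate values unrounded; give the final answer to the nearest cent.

$950.46

Penalty periods: ⌈255/30⌉ = 9; penalty = 9 × 0.75% × $5,435.51 = $366.90…
Interest: $5,435.51 × ((1 + 0.0004)^255 − 1) = $5,435.51 × 0.10736089… = $583.5612…
Penalties + interest = $366.8969… + $583.5612… = $950.46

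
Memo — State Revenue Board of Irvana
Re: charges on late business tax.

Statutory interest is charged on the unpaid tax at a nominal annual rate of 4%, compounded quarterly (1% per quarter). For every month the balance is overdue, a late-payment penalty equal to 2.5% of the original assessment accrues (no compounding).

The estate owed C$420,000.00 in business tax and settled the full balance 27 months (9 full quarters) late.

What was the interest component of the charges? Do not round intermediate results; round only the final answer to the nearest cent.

Interest: C$420,000.00 × ((1 + 0.01)^9 − 1) = C$420,000.00 × 0.0936853… = C$39,347.8145…

C$39,347.81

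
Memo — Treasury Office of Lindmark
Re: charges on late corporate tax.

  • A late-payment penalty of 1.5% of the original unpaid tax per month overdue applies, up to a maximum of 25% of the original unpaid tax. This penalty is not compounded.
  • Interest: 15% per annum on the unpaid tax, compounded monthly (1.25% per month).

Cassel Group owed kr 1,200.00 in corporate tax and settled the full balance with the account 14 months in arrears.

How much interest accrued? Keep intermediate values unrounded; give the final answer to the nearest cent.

Interest: kr 1,200.00 × ((1 + 0.0125)^14 − 1) = kr 1,200.00 × 0.1899547… = kr 227.9457…

kr 227.95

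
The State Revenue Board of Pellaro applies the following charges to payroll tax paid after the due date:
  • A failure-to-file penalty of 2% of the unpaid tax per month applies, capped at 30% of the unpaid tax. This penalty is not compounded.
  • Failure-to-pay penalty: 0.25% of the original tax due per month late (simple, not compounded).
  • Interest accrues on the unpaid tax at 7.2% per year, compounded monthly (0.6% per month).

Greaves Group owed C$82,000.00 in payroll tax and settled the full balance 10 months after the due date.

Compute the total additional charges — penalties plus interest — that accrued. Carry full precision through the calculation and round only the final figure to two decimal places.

C$23,504.99

Failure-to-file: 10 × 2% × C$82,000.00 = C$16,400.00 (under the 30% cap)
Failure-to-pay penalty = 0.25% × C$82,000.00 × 10 mo = C$2,050.00
Interest: C$82,000.00 × ((1 + 0.006)^10 − 1) = C$82,000.00 × 0.0616462… = C$5,054.9879…
Penalties + interest = C$18,450.0000 + C$5,054.9879… = C$23,504.99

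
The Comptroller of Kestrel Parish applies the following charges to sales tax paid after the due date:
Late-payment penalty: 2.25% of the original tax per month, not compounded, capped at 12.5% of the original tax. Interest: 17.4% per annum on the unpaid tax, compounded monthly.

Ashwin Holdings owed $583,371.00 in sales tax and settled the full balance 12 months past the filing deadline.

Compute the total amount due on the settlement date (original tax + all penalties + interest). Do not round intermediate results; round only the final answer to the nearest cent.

Penalty (uncapped): 12 × 2.25% × $583,371.00 = $157,510.17; cap = 12.5% × $583,371.00 = $72,921.38… → penalty = $72,921.38…
Interest (17.4%/yr ÷ 12 = 1.45%/month): $583,371.00 × ((1 + 0.0145)^12 − 1) = $110,006.0334…
Total = $583,371.00 + $72,921.3750 + $110,006.0334… = $766,298.41

$766,298.41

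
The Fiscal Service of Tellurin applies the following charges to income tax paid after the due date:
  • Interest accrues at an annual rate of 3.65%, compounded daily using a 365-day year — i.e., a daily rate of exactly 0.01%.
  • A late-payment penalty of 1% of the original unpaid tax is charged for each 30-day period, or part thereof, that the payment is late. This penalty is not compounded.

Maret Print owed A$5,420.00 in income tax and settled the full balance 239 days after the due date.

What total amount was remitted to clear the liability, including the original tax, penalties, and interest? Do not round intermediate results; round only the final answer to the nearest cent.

Penalty periods: ⌈239/30⌉ = 8; penalty = 8 × 1% × A$5,420.00 = A$433.60
Interest: A$5,420.00 × ((1 + 0.0001)^239 − 1) = A$5,420.00 × 0.02418667… = A$131.0918…
Total = A$5,420.00 + A$433.6000 + A$131.0918… = A$5,984.69

A$5,984.69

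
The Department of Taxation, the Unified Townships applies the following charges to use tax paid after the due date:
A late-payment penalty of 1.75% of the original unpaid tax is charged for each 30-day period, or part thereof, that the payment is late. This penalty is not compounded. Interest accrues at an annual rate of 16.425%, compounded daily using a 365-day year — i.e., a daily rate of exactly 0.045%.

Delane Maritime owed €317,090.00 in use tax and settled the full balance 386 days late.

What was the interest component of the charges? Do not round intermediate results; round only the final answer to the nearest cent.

€60,136.79

Interest: €317,090.00 × ((1 + 0.00045)^386 − 1) = €317,090.00 × 0.18965212… = €60,136.7911…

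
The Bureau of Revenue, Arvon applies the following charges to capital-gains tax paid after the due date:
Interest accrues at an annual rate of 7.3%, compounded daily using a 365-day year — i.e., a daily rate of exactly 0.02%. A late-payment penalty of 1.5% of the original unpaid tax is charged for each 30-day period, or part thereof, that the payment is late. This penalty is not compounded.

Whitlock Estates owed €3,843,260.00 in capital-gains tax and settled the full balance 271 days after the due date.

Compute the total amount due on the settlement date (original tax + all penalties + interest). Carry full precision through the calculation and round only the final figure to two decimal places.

€4,633,780.15

Penalty periods: ⌈271/30⌉ = 10; penalty = 10 × 1.5% × €3,843,260.00 = €576,489.00
Interest: €3,843,260.00 × ((1 + 0.0002)^271 − 1) = €3,843,260.00 × 0.05569000… = €214,031.1459…
Total = €3,843,260.00 + €576,489.0000 + €214,031.1459… = €4,633,780.15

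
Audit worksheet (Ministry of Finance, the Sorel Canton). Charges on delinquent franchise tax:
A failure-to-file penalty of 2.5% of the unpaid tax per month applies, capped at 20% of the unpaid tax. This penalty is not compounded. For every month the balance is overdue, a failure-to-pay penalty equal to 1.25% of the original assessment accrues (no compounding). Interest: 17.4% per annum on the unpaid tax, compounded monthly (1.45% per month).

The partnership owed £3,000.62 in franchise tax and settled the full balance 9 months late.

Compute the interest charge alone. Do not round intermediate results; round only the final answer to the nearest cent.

£415.08

Interest: £3,000.62 × ((1 + 0.0145)^9 − 1) = £3,000.62 × 0.1383307… = £415.0780…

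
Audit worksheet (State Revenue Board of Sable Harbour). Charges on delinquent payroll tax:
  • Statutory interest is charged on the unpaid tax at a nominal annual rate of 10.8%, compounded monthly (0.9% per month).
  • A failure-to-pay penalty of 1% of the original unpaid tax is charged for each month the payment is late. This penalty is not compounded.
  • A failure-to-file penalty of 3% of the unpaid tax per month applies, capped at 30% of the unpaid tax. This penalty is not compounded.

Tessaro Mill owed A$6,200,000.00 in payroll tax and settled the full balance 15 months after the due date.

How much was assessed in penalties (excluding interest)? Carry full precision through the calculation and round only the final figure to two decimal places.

Failure-to-file: 15 × 3% × A$6,200,000.00 = A$2,790,000.00, capped at 30% × A$6,200,000.00 = A$1,860,000.00
Failure-to-pay penalty: 15 × 1% × A$6,200,000.00 = A$930,000.00
Total penalty = A$1,860,000.00 + A$930,000.00 = A$2,790,000.00

A$2,790,000.00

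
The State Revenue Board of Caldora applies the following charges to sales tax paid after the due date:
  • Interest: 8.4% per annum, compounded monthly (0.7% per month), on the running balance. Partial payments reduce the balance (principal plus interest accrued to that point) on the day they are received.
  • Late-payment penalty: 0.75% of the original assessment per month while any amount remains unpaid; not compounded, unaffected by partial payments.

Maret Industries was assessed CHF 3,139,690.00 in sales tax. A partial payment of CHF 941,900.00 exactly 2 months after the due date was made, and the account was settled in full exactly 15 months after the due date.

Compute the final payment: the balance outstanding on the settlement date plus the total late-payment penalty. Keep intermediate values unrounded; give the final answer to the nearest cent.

Balance at month 2: CHF 3,139,690.0000 × (1 + 0.007)^2 = CHF 3,183,799.5048…
After CHF 941,900.00 payment: CHF 3,183,799.5048… − CHF 941,900.00 = CHF 2,241,899.5048…
Balance at month 15: CHF 2,241,899.5048… × (1 + 0.007)^13 = CHF 2,454,704.7232…
Penalty: 15 × 0.75% × CHF 3,139,690.00 = CHF 353,215.13…
Final settlement = outstanding balance + penalty = CHF 2,454,704.7232… + CHF 353,215.13… = CHF 2,807,919.85

CHF 2,807,919.85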